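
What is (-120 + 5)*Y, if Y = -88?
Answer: 10120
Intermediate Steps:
(-120 + 5)*Y = (-120 + 5)*(-88) = -115*(-88) = 10120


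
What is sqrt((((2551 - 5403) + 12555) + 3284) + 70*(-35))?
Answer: sqrt(10537) ≈ 102.65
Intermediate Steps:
sqrt((((2551 - 5403) + 12555) + 3284) + 70*(-35)) = sqrt(((-2852 + 12555) + 3284) - 2450) = sqrt((9703 + 3284) - 2450) = sqrt(12987 - 2450) = sqrt(10537)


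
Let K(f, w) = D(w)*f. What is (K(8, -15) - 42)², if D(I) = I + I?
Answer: 79524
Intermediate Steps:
D(I) = 2*I
K(f, w) = 2*f*w (K(f, w) = (2*w)*f = 2*f*w)
(K(8, -15) - 42)² = (2*8*(-15) - 42)² = (-240 - 42)² = (-282)² = 79524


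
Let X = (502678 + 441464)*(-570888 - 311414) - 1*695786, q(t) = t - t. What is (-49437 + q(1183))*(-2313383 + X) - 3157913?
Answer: 41182078160270248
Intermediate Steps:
q(t) = 0
X = -833019070670 (X = 944142*(-882302) - 695786 = -833018374884 - 695786 = -833019070670)
(-49437 + q(1183))*(-2313383 + X) - 3157913 = (-49437 + 0)*(-2313383 - 833019070670) - 3157913 = -49437*(-833021384053) - 3157913 = 41182078163428161 - 3157913 = 41182078160270248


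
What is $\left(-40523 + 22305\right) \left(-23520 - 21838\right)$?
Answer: $826332044$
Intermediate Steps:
$\left(-40523 + 22305\right) \left(-23520 - 21838\right) = - 18218 \left(-23520 - 21838\right) = \left(-18218\right) \left(-45358\right) = 826332044$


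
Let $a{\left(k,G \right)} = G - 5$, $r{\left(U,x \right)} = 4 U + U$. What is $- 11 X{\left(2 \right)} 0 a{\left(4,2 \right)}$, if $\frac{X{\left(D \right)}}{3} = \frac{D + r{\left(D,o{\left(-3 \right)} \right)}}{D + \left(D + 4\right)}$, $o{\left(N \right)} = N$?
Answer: $0$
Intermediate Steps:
$r{\left(U,x \right)} = 5 U$
$X{\left(D \right)} = \frac{18 D}{4 + 2 D}$ ($X{\left(D \right)} = 3 \frac{D + 5 D}{D + \left(D + 4\right)} = 3 \frac{6 D}{D + \left(4 + D\right)} = 3 \frac{6 D}{4 + 2 D} = \frac{18 D}{4 + 2 D}$)
$a{\left(k,G \right)} = -5 + G$
$- 11 X{\left(2 \right)} 0 a{\left(4,2 \right)} = - 11 \cdot 9 \cdot 2 \frac{1}{2 + 2} \cdot 0 \left(-5 + 2\right) = - 11 \cdot 9 \cdot 2 \cdot \frac{1}{4} \cdot 0 \left(-3\right) = \left(-11\right) \frac{9}{2} \cdot 0 \left(-3\right) = \left(- \frac{99}{2}\right) 0 \left(-3\right) = 0 \left(-3\right) = 0$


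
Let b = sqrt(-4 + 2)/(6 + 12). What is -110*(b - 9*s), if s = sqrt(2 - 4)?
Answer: 8855*I*sqrt(2)/9 ≈ 1391.4*I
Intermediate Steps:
s = I*sqrt(2) (s = sqrt(-2) = I*sqrt(2) ≈ 1.4142*I)
b = I*sqrt(2)/18 (b = sqrt(-2)/18 = (I*sqrt(2))*(1/18) = I*sqrt(2)/18 ≈ 0.078567*I)
-110*(b - 9*s) = -110*(I*sqrt(2)/18 - 9*I*sqrt(2)) = -(-8855)*I*sqrt(2)/9 = 8855*I*sqrt(2)/9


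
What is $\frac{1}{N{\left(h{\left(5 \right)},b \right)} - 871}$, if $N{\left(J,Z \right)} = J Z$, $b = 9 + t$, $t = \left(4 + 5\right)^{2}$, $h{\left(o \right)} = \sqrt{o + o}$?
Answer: $- \frac{871}{677641} - \frac{90 \sqrt{10}}{677641} \approx -0.0017053$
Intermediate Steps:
$h{\left(o \right)} = \sqrt{2} \sqrt{o}$ ($h{\left(o \right)} = \sqrt{2 o} = \sqrt{2} \sqrt{o}$)
$t = 81$ ($t = 9^{2} = 81$)
$b = 90$ ($b = 9 + 81 = 90$)
$\frac{1}{N{\left(h{\left(5 \right)},b \right)} - 871} = \frac{1}{\sqrt{2} \sqrt{5} \cdot 90 - 871} = \frac{1}{\sqrt{10} \cdot 90 - 871} = \frac{1}{90 \sqrt{10} - 871} = \frac{1}{-871 + 90 \sqrt{10}}$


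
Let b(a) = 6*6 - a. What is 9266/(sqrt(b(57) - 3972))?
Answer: -9266*I*sqrt(33)/363 ≈ -146.64*I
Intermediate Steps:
b(a) = 36 - a
9266/(sqrt(b(57) - 3972)) = 9266/(sqrt((36 - 1*57) - 3972)) = 9266/(sqrt((36 - 57) - 3972)) = 9266/(sqrt(-21 - 3972)) = 9266/(sqrt(-3993)) = 9266/((11*I*sqrt(33))) = 9266*(-I*sqrt(33)/363) = -9266*I*sqrt(33)/363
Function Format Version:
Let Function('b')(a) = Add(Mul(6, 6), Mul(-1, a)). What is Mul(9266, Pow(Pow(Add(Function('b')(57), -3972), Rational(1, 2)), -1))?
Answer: Mul(Rational(-9266, 363), I, Pow(33, Rational(1, 2))) ≈ Mul(-146.64, I)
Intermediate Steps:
Function('b')(a) = Add(36, Mul(-1, a))
Mul(9266, Pow(Pow(Add(Function('b')(57), -3972), Rational(1, 2)), -1)) = Mul(9266, Pow(Pow(Add(Add(36, Mul(-1, 57)), -3972), Rational(1, 2)), -1)) = Mul(9266, Pow(Pow(Add(Add(36, -57), -3972), Rational(1, 2)), -1)) = Mul(9266, Pow(Pow(Add(-21, -3972), Rational(1, 2)), -1)) = Mul(9266, Pow(Pow(-3993, Rational(1, 2)), -1)) = Mul(9266, Pow(Mul(11, I, Pow(33, Rational(1, 2))), -1)) = Mul(9266, Mul(Rational(-1, 363), I, Pow(33, Rational(1, 2)))) = Mul(Rational(-9266, 363), I, Pow(33, Rational(1, 2)))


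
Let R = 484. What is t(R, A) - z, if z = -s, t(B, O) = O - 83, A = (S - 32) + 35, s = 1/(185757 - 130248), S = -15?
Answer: -5273354/55509 ≈ -95.000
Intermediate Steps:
s = 1/55509 ≈ 1.8015e-5
A = -12 (A = (-15 - 32) + 35 = -47 + 35 = -12)
t(B, O) = -83 + O
z = -1/55509 (z = -1*1/55509 = -1/55509 ≈ -1.8015e-5)
t(R, A) - z = (-83 - 12) - 1*(-1/55509) = -95 + 1/55509 = -5273354/55509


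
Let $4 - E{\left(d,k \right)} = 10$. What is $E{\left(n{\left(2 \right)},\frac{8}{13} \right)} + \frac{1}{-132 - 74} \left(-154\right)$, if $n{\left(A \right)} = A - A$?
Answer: $- \frac{541}{103} \approx -5.2524$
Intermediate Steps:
$n{\left(A \right)} = 0$
$E{\left(d,k \right)} = -6$ ($E{\left(d,k \right)} = 4 - 10 = -6$)
$E{\left(n{\left(2 \right)},\frac{8}{13} \right)} + \frac{1}{-132 - 74} \left(-154\right) = -6 + \frac{1}{-132 - 74} \left(-154\right) = -6 + \frac{1}{-206} \left(-154\right) = -6 - - \frac{77}{103} = -6 + \frac{77}{103} = - \frac{541}{103}$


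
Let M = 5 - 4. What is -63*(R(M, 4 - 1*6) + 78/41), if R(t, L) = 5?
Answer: -17829/41 ≈ -434.85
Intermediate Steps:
M = 1
-63*(R(M, 4 - 1*6) + 78/41) = -63*(5 + 78/41) = -63*283/41 = -17829/41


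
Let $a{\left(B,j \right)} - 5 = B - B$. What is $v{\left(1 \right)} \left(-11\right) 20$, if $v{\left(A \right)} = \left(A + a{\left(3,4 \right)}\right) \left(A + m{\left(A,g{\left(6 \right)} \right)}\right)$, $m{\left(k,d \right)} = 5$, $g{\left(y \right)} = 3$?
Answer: $-7920$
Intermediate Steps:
$a{\left(B,j \right)} = 5$ ($a{\left(B,j \right)} = 5 + \left(B - B\right) = 5 + 0 = 5$)
$v{\left(A \right)} = \left(5 + A\right)^{2}$ ($v{\left(A \right)} = \left(A + 5\right) \left(A + 5\right) = \left(5 + A\right) \left(5 + A\right) = \left(5 + A\right)^{2}$)
$v{\left(1 \right)} \left(-11\right) 20 = \left(25 + 1^{2} + 10 \cdot 1\right) \left(-11\right) 20 = \left(25 + 1 + 10\right) \left(-11\right) 20 = 36 \left(-11\right) 20 = \left(-396\right) 20 = -7920$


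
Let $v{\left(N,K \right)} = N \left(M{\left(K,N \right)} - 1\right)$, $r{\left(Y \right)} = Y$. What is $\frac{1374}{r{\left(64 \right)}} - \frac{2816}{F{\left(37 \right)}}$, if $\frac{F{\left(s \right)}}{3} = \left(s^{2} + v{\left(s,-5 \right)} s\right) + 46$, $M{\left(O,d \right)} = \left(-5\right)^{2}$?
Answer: $\frac{70542419}{3290016} \approx 21.441$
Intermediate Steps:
$M{\left(O,d \right)} = 25$
$v{\left(N,K \right)} = 24 N$ ($v{\left(N,K \right)} = N \left(25 - 1\right) = N 24 = 24 N$)
$F{\left(s \right)} = 138 + 75 s^{2}$ ($F{\left(s \right)} = 3 \left(\left(s^{2} + 24 s s\right) + 46\right) = 3 \left(\left(s^{2} + 24 s^{2}\right) + 46\right) = 3 \left(25 s^{2} + 46\right) = 3 \left(46 + 25 s^{2}\right) = 138 + 75 s^{2}$)
$\frac{1374}{r{\left(64 \right)}} - \frac{2816}{F{\left(37 \right)}} = \frac{1374}{64} - \frac{2816}{138 + 75 \cdot 37^{2}} = 1374 \cdot \frac{1}{64} - \frac{2816}{138 + 75 \cdot 1369} = \frac{687}{32} - \frac{2816}{138 + 102675} = \frac{687}{32} - \frac{2816}{102813} = \frac{70542419}{3290016}$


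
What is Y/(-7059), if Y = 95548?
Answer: -95548/7059 ≈ -13.536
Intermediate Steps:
Y/(-7059) = 95548/(-7059) = 95548*(-1/7059) = -95548/7059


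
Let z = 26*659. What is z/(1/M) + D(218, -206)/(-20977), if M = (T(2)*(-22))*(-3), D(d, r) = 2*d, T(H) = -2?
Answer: -47443429612/20977 ≈ -2.2617e+6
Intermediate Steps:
z = 17134
M = -132 (M = -2*(-22)*(-3) = 44*(-3) = -132)
z/(1/M) + D(218, -206)/(-20977) = 17134/(1/(-132)) + (2*218)/(-20977) = 17134/(-1/132) + 436*(-1/20977) = 17134*(-132) - 436/20977 = -2261688 - 436/20977 = -47443429612/20977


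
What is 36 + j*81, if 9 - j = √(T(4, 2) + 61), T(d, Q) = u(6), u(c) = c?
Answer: 765 - 81*√67 ≈ 101.99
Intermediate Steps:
T(d, Q) = 6
j = 9 - √67 (j = 9 - √(6 + 61) = 9 - √67 ≈ 0.81465)
36 + j*81 = 36 + (9 - √67)*81 = 36 + (729 - 81*√67) = 765 - 81*√67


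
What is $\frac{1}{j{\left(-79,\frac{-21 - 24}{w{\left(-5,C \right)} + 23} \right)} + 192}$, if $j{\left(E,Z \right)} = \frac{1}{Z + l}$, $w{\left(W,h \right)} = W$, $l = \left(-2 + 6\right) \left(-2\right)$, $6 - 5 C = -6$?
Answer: $\frac{21}{4030} \approx 0.0052109$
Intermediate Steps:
$C = \frac{12}{5}$ ($C = \frac{6}{5} - - \frac{6}{5} = \frac{6}{5} + \frac{6}{5} = \frac{12}{5} \approx 2.4$)
$l = -8$ ($l = 4 \left(-2\right) = -8$)
$j{\left(E,Z \right)} = \frac{1}{-8 + Z}$ ($j{\left(E,Z \right)} = \frac{1}{Z - 8} = \frac{1}{-8 + Z}$)
$\frac{1}{j{\left(-79,\frac{-21 - 24}{w{\left(-5,C \right)} + 23} \right)} + 192} = \frac{1}{\frac{1}{-8 + \frac{-21 - 24}{-5 + 23}} + 192} = \frac{1}{\frac{1}{-8 - \frac{45}{18}} + 192} = \frac{1}{\frac{1}{-8 - \frac{5}{2}} + 192} = \frac{1}{\frac{1}{- \frac{21}{2}} + 192} = \frac{1}{- \frac{2}{21} + 192} = \frac{1}{\frac{4030}{21}} = \frac{21}{4030}$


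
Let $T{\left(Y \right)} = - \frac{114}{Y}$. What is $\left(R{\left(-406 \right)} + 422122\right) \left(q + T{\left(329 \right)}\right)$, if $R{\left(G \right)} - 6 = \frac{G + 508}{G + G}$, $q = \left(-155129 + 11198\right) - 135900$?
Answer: $- \frac{15778376854637421}{133574} \approx -1.1812 \cdot 10^{11}$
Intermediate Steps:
$q = -279831$ ($q = -143931 - 135900 = -279831$)
$R{\left(G \right)} = 6 + \frac{508 + G}{2 G}$ ($R{\left(G \right)} = 6 + \frac{G + 508}{G + G} = 6 + \frac{508 + G}{2 G}$)
$\left(R{\left(-406 \right)} + 422122\right) \left(q + T{\left(329 \right)}\right) = \left(\left(\frac{13}{2} + \frac{254}{-406}\right) + 422122\right) \left(-279831 - \frac{114}{329}\right) = \left(\left(\frac{13}{2} + 254 \left(- \frac{1}{406}\right)\right) + 422122\right) \left(-279831 - \frac{114}{329}\right) = \left(\left(\frac{13}{2} - \frac{127}{203}\right) + 422122\right) \left(-279831 - \frac{114}{329}\right) = \left(\frac{2385}{406} + 422122\right) \left(- \frac{92064513}{329}\right) = \frac{171383917}{406} \left(- \frac{92064513}{329}\right) = - \frac{15778376854637421}{133574}$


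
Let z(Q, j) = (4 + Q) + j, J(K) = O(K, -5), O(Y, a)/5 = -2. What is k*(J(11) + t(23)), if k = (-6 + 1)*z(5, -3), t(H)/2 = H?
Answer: -1080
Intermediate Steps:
O(Y, a) = -10 (O(Y, a) = 5*(-2) = -10)
J(K) = -10
t(H) = 2*H
z(Q, j) = 4 + Q + j
k = -30 (k = (-6 + 1)*(4 + 5 - 3) = -5*6 = -30)
k*(J(11) + t(23)) = -30*(-10 + 2*23) = -30*(-10 + 46) = -30*36 = -1080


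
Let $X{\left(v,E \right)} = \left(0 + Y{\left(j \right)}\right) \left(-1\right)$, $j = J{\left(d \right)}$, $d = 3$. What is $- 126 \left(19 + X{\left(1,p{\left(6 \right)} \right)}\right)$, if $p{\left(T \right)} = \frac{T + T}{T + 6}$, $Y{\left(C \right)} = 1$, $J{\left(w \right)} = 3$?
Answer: $-2268$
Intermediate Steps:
$j = 3$
$p{\left(T \right)} = \frac{2 T}{6 + T}$
$X{\left(v,E \right)} = -1$ ($X{\left(v,E \right)} = \left(0 + 1\right) \left(-1\right) = 1 \left(-1\right) = -1$)
$- 126 \left(19 + X{\left(1,p{\left(6 \right)} \right)}\right) = - 126 \left(19 - 1\right) = \left(-126\right) 18 = -2268$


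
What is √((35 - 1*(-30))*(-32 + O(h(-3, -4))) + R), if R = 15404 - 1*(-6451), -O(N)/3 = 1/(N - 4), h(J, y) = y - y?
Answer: √79295/2 ≈ 140.80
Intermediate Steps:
h(J, y) = 0
O(N) = -3/(-4 + N) (O(N) = -3/(N - 4) = -3/(-4 + N))
R = 21855 (R = 15404 + 6451 = 21855)
√((35 - 1*(-30))*(-32 + O(h(-3, -4))) + R) = √((35 - 1*(-30))*(-32 - 3/(-4 + 0)) + 21855) = √((35 + 30)*(-32 - 3/(-4)) + 21855) = √(65*(-32 - 3*(-¼)) + 21855) = √(65*(-32 + ¾) + 21855) = √(65*(-125/4) + 21855) = √(-8125/4 + 21855) = √(79295/4) = √79295/2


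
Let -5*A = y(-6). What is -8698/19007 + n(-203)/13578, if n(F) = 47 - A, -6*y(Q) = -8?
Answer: -1758045697/3871155690 ≈ -0.45414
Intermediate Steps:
y(Q) = 4/3 (y(Q) = -⅙*(-8) = 4/3)
A = -4/15 (A = -⅕*4/3 = -4/15 ≈ -0.26667)
n(F) = 709/15 (n(F) = 47 - 1*(-4/15) = 47 + 4/15 = 709/15)
-8698/19007 + n(-203)/13578 = -8698/19007 + (709/15)/13578 = -8698*1/19007 + (709/15)*(1/13578) = -8698/19007 + 709/203670 = -1758045697/3871155690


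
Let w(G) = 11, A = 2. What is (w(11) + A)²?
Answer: 169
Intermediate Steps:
(w(11) + A)² = (11 + 2)² = 13² = 169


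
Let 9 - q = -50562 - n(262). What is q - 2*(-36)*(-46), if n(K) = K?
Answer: 47521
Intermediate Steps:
q = 50833 (q = 9 - (-50562 - 1*262) = 9 - (-50562 - 262) = 9 - 1*(-50824) = 9 + 50824 = 50833)
q - 2*(-36)*(-46) = 50833 - 2*(-36)*(-46) = 50833 - (-72)*(-46) = 50833 - 1*3312 = 50833 - 3312 = 47521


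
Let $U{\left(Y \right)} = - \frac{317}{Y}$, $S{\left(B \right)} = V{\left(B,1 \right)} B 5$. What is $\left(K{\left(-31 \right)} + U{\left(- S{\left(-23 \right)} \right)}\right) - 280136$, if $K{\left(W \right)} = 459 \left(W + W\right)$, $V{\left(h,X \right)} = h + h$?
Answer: $- \frac{1632461943}{5290} \approx -3.0859 \cdot 10^{5}$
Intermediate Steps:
$V{\left(h,X \right)} = 2 h$
$S{\left(B \right)} = 10 B^{2}$ ($S{\left(B \right)} = 2 B B 5 = 2 B^{2} \cdot 5 = 10 B^{2}$)
$K{\left(W \right)} = 918 W$ ($K{\left(W \right)} = 459 \cdot 2 W = 918 W$)
$\left(K{\left(-31 \right)} + U{\left(- S{\left(-23 \right)} \right)}\right) - 280136 = \left(918 \left(-31\right) - \frac{317}{\left(-1\right) 10 \left(-23\right)^{2}}\right) - 280136 = \left(-28458 - \frac{317}{\left(-1\right) 10 \cdot 529}\right) - 280136 = \left(-28458 - \frac{317}{\left(-1\right) 5290}\right) - 280136 = \left(-28458 - \frac{317}{-5290}\right) - 280136 = \left(-28458 - - \frac{317}{5290}\right) - 280136 = \left(-28458 + \frac{317}{5290}\right) - 280136 = - \frac{150542503}{5290} - 280136 = - \frac{1632461943}{5290}$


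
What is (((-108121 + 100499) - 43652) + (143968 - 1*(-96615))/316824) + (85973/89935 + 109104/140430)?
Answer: -6838510877200723751/133378384505640 ≈ -51272.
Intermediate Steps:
(((-108121 + 100499) - 43652) + (143968 - 1*(-96615))/316824) + (85973/89935 + 109104/140430) = ((-7622 - 43652) + (143968 + 96615)*(1/316824)) + (85973*(1/89935) + 109104*(1/140430)) = (-51274 + 240583*(1/316824)) + (85973/89935 + 18184/23405) = (-51274 + 240583/316824) + 729515221/420985735 = -16244593193/316824 + 729515221/420985735 = -6838510877200723751/133378384505640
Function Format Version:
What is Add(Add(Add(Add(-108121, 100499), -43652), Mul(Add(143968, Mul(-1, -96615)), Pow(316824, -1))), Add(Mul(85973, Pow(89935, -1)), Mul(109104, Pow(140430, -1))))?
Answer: Rational(-6838510877200723751, 133378384505640) ≈ -51272.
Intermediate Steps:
Add(Add(Add(Add(-108121, 100499), -43652), Mul(Add(143968, Mul(-1, -96615)), Pow(316824, -1))), Add(Mul(85973, Pow(89935, -1)), Mul(109104, Pow(140430, -1)))) = Add(Add(Add(-7622, -43652), Mul(Add(143968, 96615), Rational(1, 316824))), Add(Mul(85973, Rational(1, 89935)), Mul(109104, Rational(1, 140430)))) = Add(Add(-51274, Mul(240583, Rational(1, 316824))), Add(Rational(85973, 89935), Rational(18184, 23405))) = Add(Add(-51274, Rational(240583, 316824)), Rational(729515221, 420985735)) = Add(Rational(-16244593193, 316824), Rational(729515221, 420985735)) = Rational(-6838510877200723751, 133378384505640)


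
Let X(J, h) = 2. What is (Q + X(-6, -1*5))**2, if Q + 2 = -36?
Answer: 1296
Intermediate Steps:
Q = -38 (Q = -2 - 36 = -38)
(Q + X(-6, -1*5))**2 = (-38 + 2)**2 = (-36)**2 = 1296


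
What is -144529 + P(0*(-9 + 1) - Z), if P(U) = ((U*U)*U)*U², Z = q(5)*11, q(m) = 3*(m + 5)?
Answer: -3913539444529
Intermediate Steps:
q(m) = 15 + 3*m (q(m) = 3*(5 + m) = 15 + 3*m)
Z = 330 (Z = (15 + 3*5)*11 = (15 + 15)*11 = 30*11 = 330)
P(U) = U⁵ (P(U) = (U²*U)*U² = U³*U² = U⁵)
-144529 + P(0*(-9 + 1) - Z) = -144529 + (0*(-9 + 1) - 1*330)⁵ = -144529 + (0*(-8) - 330)⁵ = -144529 + (0 - 330)⁵ = -144529 + (-330)⁵ = -144529 - 3913539300000 = -3913539444529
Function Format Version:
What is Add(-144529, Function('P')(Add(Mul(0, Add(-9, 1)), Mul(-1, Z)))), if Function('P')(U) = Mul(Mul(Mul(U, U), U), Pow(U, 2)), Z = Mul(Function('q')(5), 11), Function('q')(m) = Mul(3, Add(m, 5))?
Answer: -3913539444529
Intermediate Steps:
Function('q')(m) = Add(15, Mul(3, m)) (Function('q')(m) = Mul(3, Add(5, m)) = Add(15, Mul(3, m)))
Z = 330 (Z = Mul(Add(15, Mul(3, 5)), 11) = Mul(Add(15, 15), 11) = Mul(30, 11) = 330)
Function('P')(U) = Pow(U, 5) (Function('P')(U) = Mul(Mul(Pow(U, 2), U), Pow(U, 2)) = Mul(Pow(U, 3), Pow(U, 2)) = Pow(U, 5))
Add(-144529, Function('P')(Add(Mul(0, Add(-9, 1)), Mul(-1, Z)))) = Add(-144529, Pow(Add(Mul(0, Add(-9, 1)), Mul(-1, 330)), 5)) = Add(-144529, Pow(Add(Mul(0, -8), -330), 5)) = Add(-144529, Pow(Add(0, -330), 5)) = Add(-144529, Pow(-330, 5)) = Add(-144529, -3913539300000) = -3913539444529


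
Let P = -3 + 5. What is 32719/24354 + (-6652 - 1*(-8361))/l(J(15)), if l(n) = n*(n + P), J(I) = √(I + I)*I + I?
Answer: 37131631709/22815923130 - 54688*√30/2810535 ≈ 1.5209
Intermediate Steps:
P = 2
J(I) = I + √2*I^(3/2) (J(I) = √(2*I)*I + I = (√2*√I)*I + I = √2*I^(3/2) + I = I + √2*I^(3/2))
l(n) = n*(2 + n) (l(n) = n*(n + 2) = n*(2 + n))
32719/24354 + (-6652 - 1*(-8361))/l(J(15)) = 32719/24354 + (-6652 - 1*(-8361))/(((15 + √2*15^(3/2))*(2 + (15 + √2*15^(3/2))))) = 32719*(1/24354) + (-6652 + 8361)/(((15 + √2*(15*√15))*(2 + (15 + √2*(15*√15))))) = 32719/24354 + 1709/(((15 + 15*√30)*(2 + (15 + 15*√30)))) = 32719/24354 + 1709/(((15 + 15*√30)*(17 + 15*√30))) = 32719/24354 + 1709*(1/((15 + 15*√30)*(17 + 15*√30))) = 32719/24354 + 1709/((15 + 15*√30)*(17 + 15*√30))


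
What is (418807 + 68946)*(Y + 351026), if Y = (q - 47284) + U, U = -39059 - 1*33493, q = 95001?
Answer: 159100638823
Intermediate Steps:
U = -72552 (U = -39059 - 33493 = -72552)
Y = -24835 (Y = (95001 - 47284) - 72552 = 47717 - 72552 = -24835)
(418807 + 68946)*(Y + 351026) = (418807 + 68946)*(-24835 + 351026) = 487753*326191 = 159100638823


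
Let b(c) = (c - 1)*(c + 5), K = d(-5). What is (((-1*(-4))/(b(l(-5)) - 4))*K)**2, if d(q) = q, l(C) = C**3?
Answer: 25/14280841 ≈ 1.7506e-6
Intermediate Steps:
K = -5
b(c) = (-1 + c)*(5 + c)
(((-1*(-4))/(b(l(-5)) - 4))*K)**2 = (((-1*(-4))/((-5 + ((-5)**3)**2 + 4*(-5)**3) - 4))*(-5))**2 = ((4/((-5 + (-125)**2 + 4*(-125)) - 4))*(-5))**2 = ((4/((-5 + 15625 - 500) - 4))*(-5))**2 = ((4/(15120 - 4))*(-5))**2 = ((4/15116)*(-5))**2 = ((4*(1/15116))*(-5))**2 = ((1/3779)*(-5))**2 = (-5/3779)**2 = 25/14280841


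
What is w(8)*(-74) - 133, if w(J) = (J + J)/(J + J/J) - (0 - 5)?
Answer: -5711/9 ≈ -634.56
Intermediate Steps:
w(J) = 5 + 2*J/(1 + J) (w(J) = (2*J)/(J + 1) - 1*(-5) = (2*J)/(1 + J) + 5 = 2*J/(1 + J) + 5 = 5 + 2*J/(1 + J))
w(8)*(-74) - 133 = ((5 + 7*8)/(1 + 8))*(-74) - 133 = ((5 + 56)/9)*(-74) - 133 = ((1/9)*61)*(-74) - 133 = (61/9)*(-74) - 133 = -4514/9 - 133 = -5711/9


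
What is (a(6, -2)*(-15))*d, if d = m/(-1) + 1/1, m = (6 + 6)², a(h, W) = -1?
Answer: -2145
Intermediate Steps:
m = 144 (m = 12² = 144)
d = -143 (d = 144/(-1) + 1/1 = 144*(-1) + 1*1 = -144 + 1 = -143)
(a(6, -2)*(-15))*d = -1*(-15)*(-143) = 15*(-143) = -2145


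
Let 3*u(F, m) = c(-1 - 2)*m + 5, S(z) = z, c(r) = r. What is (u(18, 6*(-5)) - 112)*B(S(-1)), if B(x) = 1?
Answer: -241/3 ≈ -80.333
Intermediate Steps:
u(F, m) = 5/3 - m (u(F, m) = ((-1 - 2)*m + 5)/3 = (-3*m + 5)/3 = (5 - 3*m)/3 = 5/3 - m)
(u(18, 6*(-5)) - 112)*B(S(-1)) = ((5/3 - 6*(-5)) - 112)*1 = ((5/3 - 1*(-30)) - 112)*1 = ((5/3 + 30) - 112)*1 = (95/3 - 112)*1 = -241/3*1 = -241/3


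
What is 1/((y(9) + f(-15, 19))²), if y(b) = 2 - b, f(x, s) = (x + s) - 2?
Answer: 1/25 ≈ 0.040000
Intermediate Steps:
f(x, s) = -2 + s + x (f(x, s) = (s + x) - 2 = -2 + s + x)
1/((y(9) + f(-15, 19))²) = 1/(((2 - 1*9) + (-2 + 19 - 15))²) = 1/(((2 - 9) + 2)²) = 1/((-7 + 2)²) = 1/((-5)²) = 1/25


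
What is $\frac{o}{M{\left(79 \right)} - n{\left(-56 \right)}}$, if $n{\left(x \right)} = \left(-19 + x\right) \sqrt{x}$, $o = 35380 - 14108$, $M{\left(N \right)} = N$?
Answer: $\frac{1680488}{321241} - \frac{3190800 i \sqrt{14}}{321241} \approx 5.2312 - 37.165 i$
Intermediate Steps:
$o = 21272$
$n{\left(x \right)} = \sqrt{x} \left(-19 + x\right)$
$\frac{o}{M{\left(79 \right)} - n{\left(-56 \right)}} = \frac{21272}{79 - \sqrt{-56} \left(-19 - 56\right)} = \frac{21272}{79 - 2 i \sqrt{14} \left(-75\right)} = \frac{21272}{79 - - 150 i \sqrt{14}} = \frac{21272}{79 + 150 i \sqrt{14}}$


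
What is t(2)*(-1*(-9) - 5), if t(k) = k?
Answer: 8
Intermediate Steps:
t(2)*(-1*(-9) - 5) = 2*(-1*(-9) - 5) = 2*(9 - 5) = 2*4 = 8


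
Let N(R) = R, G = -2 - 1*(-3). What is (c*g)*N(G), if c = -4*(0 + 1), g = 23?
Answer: -92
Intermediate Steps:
G = 1 (G = -2 + 3 = 1)
c = -4 (c = -4*1 = -4)
(c*g)*N(G) = -4*23*1 = -92*1 = -92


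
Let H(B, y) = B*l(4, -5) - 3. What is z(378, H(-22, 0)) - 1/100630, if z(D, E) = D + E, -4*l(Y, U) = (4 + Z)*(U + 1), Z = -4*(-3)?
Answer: 2314489/100630 ≈ 23.000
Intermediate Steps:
Z = 12
l(Y, U) = -4 - 4*U (l(Y, U) = -(4 + 12)*(U + 1)/4 = -4*(1 + U) = -(16 + 16*U)/4 = -4 - 4*U)
H(B, y) = -3 + 16*B (H(B, y) = B*(-4 - 4*(-5)) - 3 = B*(-4 + 20) - 3 = B*16 - 3 = 16*B - 3 = -3 + 16*B)
z(378, H(-22, 0)) - 1/100630 = (378 + (-3 + 16*(-22))) - 1/100630 = (378 + (-3 - 352)) - 1*1/100630 = (378 - 355) - 1/100630 = 23 - 1/100630 = 2314489/100630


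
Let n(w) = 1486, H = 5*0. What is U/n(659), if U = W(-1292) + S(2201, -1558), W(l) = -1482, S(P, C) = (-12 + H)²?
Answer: -669/743 ≈ -0.90040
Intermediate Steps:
H = 0
S(P, C) = 144 (S(P, C) = (-12 + 0)² = (-12)² = 144)
U = -1338 (U = -1482 + 144 = -1338)
U/n(659) = -1338/1486 = -1338*1/1486 = -669/743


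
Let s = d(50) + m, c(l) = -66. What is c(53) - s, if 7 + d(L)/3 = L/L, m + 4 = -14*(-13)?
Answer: -226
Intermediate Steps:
m = 178 (m = -4 - 14*(-13) = -4 + 182 = 178)
d(L) = -18 (d(L) = -21 + 3*(L/L) = -21 + 3*1 = -21 + 3 = -18)
s = 160 (s = -18 + 178 = 160)
c(53) - s = -66 - 1*160 = -66 - 160 = -226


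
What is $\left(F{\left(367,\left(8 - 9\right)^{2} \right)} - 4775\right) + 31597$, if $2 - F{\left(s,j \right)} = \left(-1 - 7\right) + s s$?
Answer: $-107857$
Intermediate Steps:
$F{\left(s,j \right)} = 10 - s^{2}$ ($F{\left(s,j \right)} = 2 - \left(\left(-1 - 7\right) + s s\right) = 2 - \left(\left(-1 - 7\right) + s^{2}\right) = 2 - \left(-8 + s^{2}\right) = 10 - s^{2}$)
$\left(F{\left(367,\left(8 - 9\right)^{2} \right)} - 4775\right) + 31597 = \left(\left(10 - 367^{2}\right) - 4775\right) + 31597 = \left(\left(10 - 134689\right) - 4775\right) + 31597 = \left(-134679 - 4775\right) + 31597 = -139454 + 31597 = -107857$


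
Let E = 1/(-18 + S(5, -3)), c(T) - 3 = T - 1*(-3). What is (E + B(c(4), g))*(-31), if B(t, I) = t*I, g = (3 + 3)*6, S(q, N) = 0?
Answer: -200849/18 ≈ -11158.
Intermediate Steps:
c(T) = 6 + T (c(T) = 3 + (T - 1*(-3)) = 3 + (T + 3) = 3 + (3 + T) = 6 + T)
E = -1/18 (E = 1/(-18 + 0) = 1/(-18) = -1/18 ≈ -0.055556)
g = 36 (g = 6*6 = 36)
B(t, I) = I*t
(E + B(c(4), g))*(-31) = (-1/18 + 36*(6 + 4))*(-31) = (-1/18 + 36*10)*(-31) = (-1/18 + 360)*(-31) = (6479/18)*(-31) = -200849/18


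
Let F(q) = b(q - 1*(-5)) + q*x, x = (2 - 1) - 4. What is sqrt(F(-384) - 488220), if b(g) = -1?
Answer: I*sqrt(487069) ≈ 697.9*I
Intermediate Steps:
x = -3 (x = 1 - 4 = -3)
F(q) = -1 - 3*q (F(q) = -1 + q*(-3) = -1 - 3*q)
sqrt(F(-384) - 488220) = sqrt((-1 - 3*(-384)) - 488220) = sqrt((-1 + 1152) - 488220) = sqrt(1151 - 488220) = sqrt(-487069) = I*sqrt(487069)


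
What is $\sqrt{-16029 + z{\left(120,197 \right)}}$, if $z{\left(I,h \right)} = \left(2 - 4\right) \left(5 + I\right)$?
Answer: $i \sqrt{16279} \approx 127.59 i$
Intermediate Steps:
$z{\left(I,h \right)} = -10 - 2 I$ ($z{\left(I,h \right)} = - 2 \left(5 + I\right) = -10 - 2 I$)
$\sqrt{-16029 + z{\left(120,197 \right)}} = \sqrt{-16029 - 250} = \sqrt{-16279} = i \sqrt{16279}$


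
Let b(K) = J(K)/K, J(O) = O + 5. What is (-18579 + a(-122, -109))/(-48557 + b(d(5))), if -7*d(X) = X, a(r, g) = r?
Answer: 18701/48563 ≈ 0.38509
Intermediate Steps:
d(X) = -X/7
J(O) = 5 + O
b(K) = (5 + K)/K
(-18579 + a(-122, -109))/(-48557 + b(d(5))) = (-18579 - 122)/(-48557 + (5 - 1/7*5)/((-1/7*5))) = -18701/(-48557 + (5 - 5/7)/(-5/7)) = -18701/(-48557 - 7/5*30/7) = -18701/(-48557 - 6) = -18701/(-48563) = -18701*(-1/48563) = 18701/48563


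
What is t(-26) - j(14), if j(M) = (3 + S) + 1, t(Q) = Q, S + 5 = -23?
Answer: -2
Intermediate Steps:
S = -28 (S = -5 - 23 = -28)
j(M) = -24 (j(M) = (3 - 28) + 1 = -25 + 1 = -24)
t(-26) - j(14) = -26 - 1*(-24) = -26 + 24 = -2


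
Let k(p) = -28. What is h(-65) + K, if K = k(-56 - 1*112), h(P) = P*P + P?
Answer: 4132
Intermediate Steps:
h(P) = P + P² (h(P) = P² + P = P + P²)
K = -28
h(-65) + K = -65*(1 - 65) - 28 = -65*(-64) - 28 = 4160 - 28 = 4132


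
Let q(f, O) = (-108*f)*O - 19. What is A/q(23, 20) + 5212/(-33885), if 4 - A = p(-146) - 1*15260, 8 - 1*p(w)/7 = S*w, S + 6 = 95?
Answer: 2307757562/1684050615 ≈ 1.3704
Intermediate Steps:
S = 89 (S = -6 + 95 = 89)
p(w) = 56 - 623*w
q(f, O) = -19 - 108*O*f (q(f, O) = -108*O*f - 19 = -19 - 108*O*f)
A = -75750 (A = 4 - ((56 - 623*(-146)) - 1*15260) = 4 - ((56 + 90958) - 15260) = 4 - (91014 - 15260) = 4 - 1*75754 = 4 - 75754 = -75750)
A/q(23, 20) + 5212/(-33885) = -75750/(-19 - 108*20*23) + 5212/(-33885) = -75750/(-19 - 49680) + 5212*(-1/33885) = -75750/(-49699) - 5212/33885 = -75750*(-1/49699) - 5212/33885 = 75750/49699 - 5212/33885 = 2307757562/1684050615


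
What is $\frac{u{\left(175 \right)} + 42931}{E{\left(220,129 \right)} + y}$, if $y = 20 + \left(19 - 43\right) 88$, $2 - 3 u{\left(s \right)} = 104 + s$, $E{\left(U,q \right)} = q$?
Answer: $- \frac{128516}{5889} \approx -21.823$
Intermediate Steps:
$u{\left(s \right)} = -34 - \frac{s}{3}$ ($u{\left(s \right)} = \frac{2}{3} - \frac{104 + s}{3} = \frac{2}{3} - \left(\frac{104}{3} + \frac{s}{3}\right) = -34 - \frac{s}{3}$)
$y = -2092$ ($y = 20 - 2112 = -2092$)
$\frac{u{\left(175 \right)} + 42931}{E{\left(220,129 \right)} + y} = \frac{\left(-34 - \frac{175}{3}\right) + 42931}{129 - 2092} = \frac{\left(-34 - \frac{175}{3}\right) + 42931}{-1963} = \left(- \frac{277}{3} + 42931\right) \left(- \frac{1}{1963}\right) = \frac{128516}{3} \left(- \frac{1}{1963}\right) = - \frac{128516}{5889}$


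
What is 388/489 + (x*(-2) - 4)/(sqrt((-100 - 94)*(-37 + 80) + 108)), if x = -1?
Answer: 388/489 + I*sqrt(8234)/4117 ≈ 0.79346 + 0.022041*I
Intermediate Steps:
388/489 + (x*(-2) - 4)/(sqrt((-100 - 94)*(-37 + 80) + 108)) = 388/489 + (-1*(-2) - 4)/(sqrt((-100 - 94)*(-37 + 80) + 108)) = 388*(1/489) + (2 - 4)/(sqrt(-194*43 + 108)) = 388/489 - 2/sqrt(-8342 + 108) = 388/489 - 2*(-I*sqrt(8234)/8234) = 388/489 - (-1)*I*sqrt(8234)/4117 = 388/489 + I*sqrt(8234)/4117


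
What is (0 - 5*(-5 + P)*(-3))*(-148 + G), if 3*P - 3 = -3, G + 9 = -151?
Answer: 23100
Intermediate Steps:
G = -160 (G = -9 - 151 = -160)
P = 0 (P = 1 + (⅓)*(-3) = 1 - 1 = 0)
(0 - 5*(-5 + P)*(-3))*(-148 + G) = (0 - 5*(-5 + 0)*(-3))*(-148 - 160) = (0 - 5*(-5)*(-3))*(-308) = (0 + 25*(-3))*(-308) = (0 - 75)*(-308) = -75*(-308) = 23100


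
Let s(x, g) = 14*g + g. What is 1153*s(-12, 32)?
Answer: 553440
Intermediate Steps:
s(x, g) = 15*g
1153*s(-12, 32) = 1153*(15*32) = 1153*480 = 553440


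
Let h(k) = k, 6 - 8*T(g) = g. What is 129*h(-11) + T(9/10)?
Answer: -113469/80 ≈ -1418.4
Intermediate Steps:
T(g) = ¾ - g/8
129*h(-11) + T(9/10) = 129*(-11) + (¾ - 9/(8*10)) = -1419 + (¾ - 9/(8*10)) = -1419 + (¾ - ⅛*9/10) = -1419 + (¾ - 9/80) = -1419 + 51/80 = -113469/80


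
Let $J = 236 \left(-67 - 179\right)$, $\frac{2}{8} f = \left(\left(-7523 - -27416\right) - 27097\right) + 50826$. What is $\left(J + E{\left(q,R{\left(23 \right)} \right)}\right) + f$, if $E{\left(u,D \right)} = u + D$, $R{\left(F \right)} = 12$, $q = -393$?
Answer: $116051$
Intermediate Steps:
$E{\left(u,D \right)} = D + u$
$f = 174488$ ($f = 4 \left(\left(\left(-7523 - -27416\right) - 27097\right) + 50826\right) = 4 \left(\left(\left(-7523 + 27416\right) - 27097\right) + 50826\right) = 4 \left(\left(19893 - 27097\right) + 50826\right) = 4 \left(-7204 + 50826\right) = 4 \cdot 43622 = 174488$)
$J = -58056$ ($J = 236 \left(-246\right) = -58056$)
$\left(J + E{\left(q,R{\left(23 \right)} \right)}\right) + f = \left(-58056 + \left(12 - 393\right)\right) + 174488 = \left(-58056 - 381\right) + 174488 = -58437 + 174488 = 116051$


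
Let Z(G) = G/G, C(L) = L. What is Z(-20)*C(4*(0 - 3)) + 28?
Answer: 16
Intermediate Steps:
Z(G) = 1
Z(-20)*C(4*(0 - 3)) + 28 = 1*(4*(0 - 3)) + 28 = 1*(4*(-3)) + 28 = 1*(-12) + 28 = -12 + 28 = 16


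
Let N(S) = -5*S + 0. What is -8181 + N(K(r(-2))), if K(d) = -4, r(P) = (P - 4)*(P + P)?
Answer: -8161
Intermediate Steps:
r(P) = 2*P*(-4 + P) (r(P) = (-4 + P)*(2*P) = 2*P*(-4 + P))
N(S) = -5*S
-8181 + N(K(r(-2))) = -8181 - 5*(-4) = -8181 + 20 = -8161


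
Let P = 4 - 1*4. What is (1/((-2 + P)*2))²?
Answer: 1/16 ≈ 0.062500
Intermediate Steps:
P = 0 (P = 4 - 4 = 0)
(1/((-2 + P)*2))² = (1/((-2 + 0)*2))² = (1/(-2*2))² = (1/(-4))² = (-¼)² = 1/16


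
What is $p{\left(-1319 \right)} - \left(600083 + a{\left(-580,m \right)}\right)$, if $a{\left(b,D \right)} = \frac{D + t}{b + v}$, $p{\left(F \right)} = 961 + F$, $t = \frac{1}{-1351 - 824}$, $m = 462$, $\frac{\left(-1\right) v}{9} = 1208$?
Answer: $- \frac{14955843467251}{24908100} \approx -6.0044 \cdot 10^{5}$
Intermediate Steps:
$v = -10872$ ($v = \left(-9\right) 1208 = -10872$)
$t = - \frac{1}{2175}$ ($t = \frac{1}{-2175} = - \frac{1}{2175} \approx -0.00045977$)
$a{\left(b,D \right)} = \frac{- \frac{1}{2175} + D}{-10872 + b}$ ($a{\left(b,D \right)} = \frac{D - \frac{1}{2175}}{b - 10872} = \frac{- \frac{1}{2175} + D}{-10872 + b}$)
$p{\left(-1319 \right)} - \left(600083 + a{\left(-580,m \right)}\right) = \left(961 - 1319\right) - \left(600083 + \frac{- \frac{1}{2175} + 462}{-10872 - 580}\right) = -358 - \left(600083 + \frac{1}{-11452} \cdot \frac{1004849}{2175}\right) = -358 - \left(600083 - \frac{1004849}{24908100}\right) = -358 - \frac{14946926367451}{24908100} = - \frac{14955843467251}{24908100}$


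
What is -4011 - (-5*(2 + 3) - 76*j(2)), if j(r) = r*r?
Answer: -3682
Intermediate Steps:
j(r) = r**2
-4011 - (-5*(2 + 3) - 76*j(2)) = -4011 - (-5*(2 + 3) - 76*2**2) = -4011 - (-5*5 - 76*4) = -4011 - (-25 - 304) = -4011 - 1*(-329) = -4011 + 329 = -3682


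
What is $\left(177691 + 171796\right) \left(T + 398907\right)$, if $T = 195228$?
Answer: $207642458745$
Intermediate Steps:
$\left(177691 + 171796\right) \left(T + 398907\right) = \left(177691 + 171796\right) \left(195228 + 398907\right) = 349487 \cdot 594135 = 207642458745$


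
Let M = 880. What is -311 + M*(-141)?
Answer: -124391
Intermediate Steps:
-311 + M*(-141) = -311 + 880*(-141) = -311 - 124080 = -124391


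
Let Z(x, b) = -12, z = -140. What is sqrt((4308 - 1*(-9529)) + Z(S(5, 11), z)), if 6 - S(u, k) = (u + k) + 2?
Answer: 5*sqrt(553) ≈ 117.58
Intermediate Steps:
S(u, k) = 4 - k - u (S(u, k) = 6 - ((u + k) + 2) = 6 - ((k + u) + 2) = 6 - (2 + k + u) = 6 + (-2 - k - u) = 4 - k - u)
sqrt((4308 - 1*(-9529)) + Z(S(5, 11), z)) = sqrt((4308 - 1*(-9529)) - 12) = sqrt((4308 + 9529) - 12) = sqrt(13837 - 12) = sqrt(13825) = 5*sqrt(553)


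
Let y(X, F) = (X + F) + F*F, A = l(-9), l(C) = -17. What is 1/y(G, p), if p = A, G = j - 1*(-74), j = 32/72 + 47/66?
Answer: 198/68737 ≈ 0.0028805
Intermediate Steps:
j = 229/198 (j = 32*(1/72) + 47*(1/66) = 4/9 + 47/66 = 229/198 ≈ 1.1566)
A = -17
G = 14881/198 (G = 229/198 - 1*(-74) = 229/198 + 74 = 14881/198 ≈ 75.157)
p = -17
y(X, F) = F + X + F**2 (y(X, F) = (F + X) + F**2 = F + X + F**2)
1/y(G, p) = 1/(-17 + 14881/198 + (-17)**2) = 1/(-17 + 14881/198 + 289) = 1/(68737/198) = 198/68737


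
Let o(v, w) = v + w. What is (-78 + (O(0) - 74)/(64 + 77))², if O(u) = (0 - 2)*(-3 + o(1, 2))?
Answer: 122589184/19881 ≈ 6166.1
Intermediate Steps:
O(u) = 0 (O(u) = (0 - 2)*(-3 + (1 + 2)) = -2*(-3 + 3) = -2*0 = 0)
(-78 + (O(0) - 74)/(64 + 77))² = (-78 + (0 - 74)/(64 + 77))² = (-78 - 74/141)² = (-11072/141)² = 122589184/19881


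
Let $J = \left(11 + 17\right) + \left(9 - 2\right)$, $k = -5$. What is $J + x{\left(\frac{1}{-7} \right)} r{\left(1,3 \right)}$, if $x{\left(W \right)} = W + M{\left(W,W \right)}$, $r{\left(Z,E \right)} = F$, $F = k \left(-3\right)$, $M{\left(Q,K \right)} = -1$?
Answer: $\frac{125}{7} \approx 17.857$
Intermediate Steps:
$F = 15$ ($F = \left(-5\right) \left(-3\right) = 15$)
$r{\left(Z,E \right)} = 15$
$x{\left(W \right)} = -1 + W$ ($x{\left(W \right)} = W - 1 = -1 + W$)
$J = 35$ ($J = 28 + \left(9 - 2\right) = 28 + 7 = 35$)
$J + x{\left(\frac{1}{-7} \right)} r{\left(1,3 \right)} = 35 + \left(-1 + \frac{1}{-7}\right) 15 = 35 + \left(-1 - \frac{1}{7}\right) 15 = 35 - \frac{120}{7} = \frac{125}{7}$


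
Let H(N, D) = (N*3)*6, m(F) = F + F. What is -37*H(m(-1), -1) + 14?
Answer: 1346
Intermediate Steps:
m(F) = 2*F
H(N, D) = 18*N (H(N, D) = (3*N)*6 = 18*N)
-37*H(m(-1), -1) + 14 = -666*2*(-1) + 14 = -666*(-2) + 14 = -37*(-36) + 14 = 1332 + 14 = 1346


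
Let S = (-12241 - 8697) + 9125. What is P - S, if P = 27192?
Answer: 39005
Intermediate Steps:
S = -11813 (S = -20938 + 9125 = -11813)
P - S = 27192 - 1*(-11813) = 27192 + 11813 = 39005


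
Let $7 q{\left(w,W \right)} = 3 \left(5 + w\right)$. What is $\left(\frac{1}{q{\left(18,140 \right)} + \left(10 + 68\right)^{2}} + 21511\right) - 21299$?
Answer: $\frac{9043291}{42657} \approx 212.0$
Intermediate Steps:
$q{\left(w,W \right)} = \frac{15}{7} + \frac{3 w}{7}$ ($q{\left(w,W \right)} = \frac{3 \left(5 + w\right)}{7} = \frac{15 + 3 w}{7} = \frac{15}{7} + \frac{3 w}{7}$)
$\left(\frac{1}{q{\left(18,140 \right)} + \left(10 + 68\right)^{2}} + 21511\right) - 21299 = \left(\frac{1}{\left(\frac{15}{7} + \frac{3}{7} \cdot 18\right) + \left(10 + 68\right)^{2}} + 21511\right) - 21299 = \left(\frac{1}{\left(\frac{15}{7} + \frac{54}{7}\right) + 78^{2}} + 21511\right) - 21299 = \left(\frac{1}{\frac{69}{7} + 6084} + 21511\right) - 21299 = \left(\frac{1}{\frac{42657}{7}} + 21511\right) - 21299 = \left(\frac{7}{42657} + 21511\right) - 21299 = \frac{917594734}{42657} - 21299 = \frac{9043291}{42657}$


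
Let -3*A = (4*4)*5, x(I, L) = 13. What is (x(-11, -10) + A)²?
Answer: 1681/9 ≈ 186.78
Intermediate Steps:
A = -80/3 (A = -4*4*5/3 = -16*5/3 = -⅓*80 = -80/3 ≈ -26.667)
(x(-11, -10) + A)² = (13 - 80/3)² = (-41/3)² = 1681/9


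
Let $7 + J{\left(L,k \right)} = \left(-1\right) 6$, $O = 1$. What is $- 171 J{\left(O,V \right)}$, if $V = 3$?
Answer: $2223$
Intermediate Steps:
$J{\left(L,k \right)} = -13$ ($J{\left(L,k \right)} = -7 - 6 = -13$)
$- 171 J{\left(O,V \right)} = \left(-171\right) \left(-13\right) = 2223$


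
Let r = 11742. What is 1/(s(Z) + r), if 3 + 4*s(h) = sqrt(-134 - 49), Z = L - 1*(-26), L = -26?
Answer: 15655/183809284 - I*sqrt(183)/551427852 ≈ 8.517e-5 - 2.4532e-8*I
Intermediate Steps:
Z = 0 (Z = -26 - 1*(-26) = -26 + 26 = 0)
s(h) = -3/4 + I*sqrt(183)/4 (s(h) = -3/4 + sqrt(-134 - 49)/4 = -3/4 + sqrt(-183)/4 = -3/4 + (I*sqrt(183))/4 = -3/4 + I*sqrt(183)/4)
1/(s(Z) + r) = 1/((-3/4 + I*sqrt(183)/4) + 11742) = 1/(46965/4 + I*sqrt(183)/4)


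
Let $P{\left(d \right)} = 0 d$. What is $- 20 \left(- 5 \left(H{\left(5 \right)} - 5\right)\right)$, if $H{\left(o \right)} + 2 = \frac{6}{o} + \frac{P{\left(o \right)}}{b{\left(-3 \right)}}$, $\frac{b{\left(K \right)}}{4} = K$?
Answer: $-580$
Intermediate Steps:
$b{\left(K \right)} = 4 K$
$P{\left(d \right)} = 0$
$H{\left(o \right)} = -2 + \frac{6}{o}$ ($H{\left(o \right)} = -2 + \left(\frac{6}{o} + \frac{0}{4 \left(-3\right)}\right) = -2 + \left(\frac{6}{o} + \frac{0}{-12}\right) = -2 + \left(\frac{6}{o} + 0 \left(- \frac{1}{12}\right)\right) = -2 + \left(\frac{6}{o} + 0\right) = -2 + \frac{6}{o}$)
$- 20 \left(- 5 \left(H{\left(5 \right)} - 5\right)\right) = - 20 \left(- 5 \left(\left(-2 + \frac{6}{5}\right) - 5\right)\right) = - 20 \left(- 5 \left(- \frac{4}{5} - 5\right)\right) = - 20 \left(\left(-5\right) \left(- \frac{29}{5}\right)\right) = \left(-20\right) 29 = -580$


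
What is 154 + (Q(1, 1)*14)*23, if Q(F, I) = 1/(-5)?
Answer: 448/5 ≈ 89.600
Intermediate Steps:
Q(F, I) = -⅕
154 + (Q(1, 1)*14)*23 = 154 - ⅕*14*23 = 154 - 14/5*23 = 154 - 322/5 = 448/5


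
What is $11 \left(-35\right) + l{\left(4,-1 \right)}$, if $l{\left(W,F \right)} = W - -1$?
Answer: $-380$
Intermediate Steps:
$l{\left(W,F \right)} = 1 + W$ ($l{\left(W,F \right)} = W + 1 = 1 + W$)
$11 \left(-35\right) + l{\left(4,-1 \right)} = 11 \left(-35\right) + \left(1 + 4\right) = -385 + 5 = -380$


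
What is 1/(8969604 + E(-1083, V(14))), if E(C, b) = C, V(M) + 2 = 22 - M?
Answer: 1/8968521 ≈ 1.1150e-7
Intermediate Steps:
V(M) = 20 - M (V(M) = -2 + (22 - M) = 20 - M)
1/(8969604 + E(-1083, V(14))) = 1/(8969604 - 1083) = 1/8968521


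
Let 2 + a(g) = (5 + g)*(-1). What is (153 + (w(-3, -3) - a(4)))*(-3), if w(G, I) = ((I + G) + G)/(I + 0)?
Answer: -501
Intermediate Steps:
a(g) = -7 - g (a(g) = -2 + (5 + g)*(-1) = -2 + (-5 - g) = -7 - g)
w(G, I) = (I + 2*G)/I (w(G, I) = ((G + I) + G)/I = (I + 2*G)/I)
(153 + (w(-3, -3) - a(4)))*(-3) = (153 + ((-3 + 2*(-3))/(-3) - (-7 - 1*4)))*(-3) = (153 + (-(-3 - 6)/3 - (-7 - 4)))*(-3) = (153 + (-1/3*(-9) - 1*(-11)))*(-3) = (153 + (3 + 11))*(-3) = (153 + 14)*(-3) = 167*(-3) = -501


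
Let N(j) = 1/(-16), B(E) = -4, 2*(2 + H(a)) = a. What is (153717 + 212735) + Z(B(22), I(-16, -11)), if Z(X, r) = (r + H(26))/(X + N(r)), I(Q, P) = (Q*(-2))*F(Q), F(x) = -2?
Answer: 23820228/65 ≈ 3.6647e+5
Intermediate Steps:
H(a) = -2 + a/2
I(Q, P) = 4*Q (I(Q, P) = (Q*(-2))*(-2) = -2*Q*(-2) = 4*Q)
N(j) = -1/16
Z(X, r) = (11 + r)/(-1/16 + X) (Z(X, r) = (r + (-2 + (½)*26))/(X - 1/16) = (r + (-2 + 13))/(-1/16 + X) = (r + 11)/(-1/16 + X) = (11 + r)/(-1/16 + X))
(153717 + 212735) + Z(B(22), I(-16, -11)) = (153717 + 212735) + 16*(11 + 4*(-16))/(-1 + 16*(-4)) = 366452 + 16*(11 - 64)/(-1 - 64) = 366452 + 16*(-53)/(-65) = 366452 + 16*(-1/65)*(-53) = 366452 + 848/65 = 23820228/65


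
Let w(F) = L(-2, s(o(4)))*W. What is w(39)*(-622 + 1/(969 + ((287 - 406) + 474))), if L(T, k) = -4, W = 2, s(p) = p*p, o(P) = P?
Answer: 1647054/331 ≈ 4976.0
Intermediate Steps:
s(p) = p²
w(F) = -8 (w(F) = -4*2 = -8)
w(39)*(-622 + 1/(969 + ((287 - 406) + 474))) = -8*(-622 + 1/(969 + ((287 - 406) + 474))) = -8*(-622 + 1/(969 + (-119 + 474))) = -8*(-622 + 1/(969 + 355)) = -8*(-622 + 1/1324) = -8*(-823527/1324) = 1647054/331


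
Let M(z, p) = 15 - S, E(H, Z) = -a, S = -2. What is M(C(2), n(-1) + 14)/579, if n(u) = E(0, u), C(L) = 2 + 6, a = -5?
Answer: 17/579 ≈ 0.029361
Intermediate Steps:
C(L) = 8
E(H, Z) = 5 (E(H, Z) = -1*(-5) = 5)
n(u) = 5
M(z, p) = 17 (M(z, p) = 15 - 1*(-2) = 15 + 2 = 17)
M(C(2), n(-1) + 14)/579 = 17/579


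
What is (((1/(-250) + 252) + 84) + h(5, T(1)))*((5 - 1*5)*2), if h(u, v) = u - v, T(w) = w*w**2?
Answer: 0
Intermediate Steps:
T(w) = w**3
(((1/(-250) + 252) + 84) + h(5, T(1)))*((5 - 1*5)*2) = (((1/(-250) + 252) + 84) + (5 - 1*1**3))*((5 - 1*5)*2) = (((-1/250 + 252) + 84) + (5 - 1*1))*((5 - 5)*2) = ((62999/250 + 84) + (5 - 1))*(0*2) = (83999/250 + 4)*0 = (84999/250)*0 = 0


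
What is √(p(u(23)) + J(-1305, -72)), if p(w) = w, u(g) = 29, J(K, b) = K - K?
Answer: √29 ≈ 5.3852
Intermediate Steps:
J(K, b) = 0
√(p(u(23)) + J(-1305, -72)) = √(29 + 0) = √29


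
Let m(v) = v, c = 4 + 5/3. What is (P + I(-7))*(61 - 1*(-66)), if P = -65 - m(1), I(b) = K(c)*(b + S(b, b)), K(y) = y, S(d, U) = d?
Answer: -55372/3 ≈ -18457.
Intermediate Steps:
c = 17/3 (c = 4 + 5*(1/3) = 4 + 5/3 = 17/3 ≈ 5.6667)
I(b) = 34*b/3 (I(b) = 17*(b + b)/3 = 17*(2*b)/3 = 34*b/3)
P = -66 (P = -65 - 1*1 = -65 - 1 = -66)
(P + I(-7))*(61 - 1*(-66)) = (-66 + (34/3)*(-7))*(61 - 1*(-66)) = (-66 - 238/3)*(61 + 66) = -436/3*127 = -55372/3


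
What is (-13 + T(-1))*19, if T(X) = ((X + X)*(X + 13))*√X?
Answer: -247 - 456*I ≈ -247.0 - 456.0*I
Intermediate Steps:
T(X) = 2*X^(3/2)*(13 + X) (T(X) = ((2*X)*(13 + X))*√X = (2*X*(13 + X))*√X = 2*X^(3/2)*(13 + X))
(-13 + T(-1))*19 = (-13 + 2*(-1)^(3/2)*(13 - 1))*19 = (-13 + 2*(-I)*12)*19 = (-13 - 24*I)*19 = -247 - 456*I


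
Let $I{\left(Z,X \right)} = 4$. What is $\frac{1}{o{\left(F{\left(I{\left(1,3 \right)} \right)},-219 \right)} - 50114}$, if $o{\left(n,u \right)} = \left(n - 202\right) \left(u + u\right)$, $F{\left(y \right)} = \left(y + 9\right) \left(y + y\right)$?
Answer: $- \frac{1}{7190} \approx -0.00013908$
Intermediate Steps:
$F{\left(y \right)} = 2 y \left(9 + y\right)$ ($F{\left(y \right)} = \left(9 + y\right) 2 y = 2 y \left(9 + y\right)$)
$o{\left(n,u \right)} = 2 u \left(-202 + n\right)$ ($o{\left(n,u \right)} = \left(-202 + n\right) 2 u = 2 u \left(-202 + n\right)$)
$\frac{1}{o{\left(F{\left(I{\left(1,3 \right)} \right)},-219 \right)} - 50114} = \frac{1}{2 \left(-219\right) \left(-202 + 2 \cdot 4 \left(9 + 4\right)\right) - 50114} = \frac{1}{2 \left(-219\right) \left(-202 + 2 \cdot 4 \cdot 13\right) - 50114} = \frac{1}{2 \left(-219\right) \left(-202 + 104\right) - 50114} = \frac{1}{2 \left(-219\right) \left(-98\right) - 50114} = \frac{1}{42924 - 50114} = \frac{1}{-7190} = - \frac{1}{7190}$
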